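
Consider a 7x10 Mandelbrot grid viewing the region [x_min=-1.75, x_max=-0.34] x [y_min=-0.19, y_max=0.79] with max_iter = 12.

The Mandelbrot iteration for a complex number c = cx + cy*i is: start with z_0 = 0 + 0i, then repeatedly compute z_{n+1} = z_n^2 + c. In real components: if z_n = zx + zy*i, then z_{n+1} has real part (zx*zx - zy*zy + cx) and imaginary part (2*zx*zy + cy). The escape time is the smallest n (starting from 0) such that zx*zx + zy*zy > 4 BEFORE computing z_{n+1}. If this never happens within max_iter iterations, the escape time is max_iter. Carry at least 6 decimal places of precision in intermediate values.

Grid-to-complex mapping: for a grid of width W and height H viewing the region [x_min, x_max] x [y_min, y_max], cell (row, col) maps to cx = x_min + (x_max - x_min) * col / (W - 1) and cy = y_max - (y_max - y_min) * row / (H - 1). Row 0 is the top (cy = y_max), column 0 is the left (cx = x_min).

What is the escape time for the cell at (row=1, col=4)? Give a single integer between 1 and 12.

Answer: 4

Derivation:
z_0 = 0 + 0i, c = -0.8100 + 0.6811i
Iter 1: z = -0.8100 + 0.6811i, |z|^2 = 1.1200
Iter 2: z = -0.6178 + -0.4223i, |z|^2 = 0.5600
Iter 3: z = -0.6066 + 1.2029i, |z|^2 = 1.8150
Iter 4: z = -1.8890 + -0.7783i, |z|^2 = 4.1740
Escaped at iteration 4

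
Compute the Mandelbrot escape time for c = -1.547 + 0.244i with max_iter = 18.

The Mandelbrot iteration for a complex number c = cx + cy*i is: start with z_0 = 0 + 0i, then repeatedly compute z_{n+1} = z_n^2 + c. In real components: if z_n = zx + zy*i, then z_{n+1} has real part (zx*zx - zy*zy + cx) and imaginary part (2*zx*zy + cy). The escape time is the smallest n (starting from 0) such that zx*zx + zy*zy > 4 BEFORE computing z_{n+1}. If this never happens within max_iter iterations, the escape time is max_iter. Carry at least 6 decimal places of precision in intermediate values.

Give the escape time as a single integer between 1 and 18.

z_0 = 0 + 0i, c = -1.5470 + 0.2440i
Iter 1: z = -1.5470 + 0.2440i, |z|^2 = 2.4527
Iter 2: z = 0.7867 + -0.5109i, |z|^2 = 0.8799
Iter 3: z = -1.1892 + -0.5599i, |z|^2 = 1.7277
Iter 4: z = -0.4463 + 1.5756i, |z|^2 = 2.6817
Iter 5: z = -3.8304 + -1.1623i, |z|^2 = 16.0230
Escaped at iteration 5

Answer: 5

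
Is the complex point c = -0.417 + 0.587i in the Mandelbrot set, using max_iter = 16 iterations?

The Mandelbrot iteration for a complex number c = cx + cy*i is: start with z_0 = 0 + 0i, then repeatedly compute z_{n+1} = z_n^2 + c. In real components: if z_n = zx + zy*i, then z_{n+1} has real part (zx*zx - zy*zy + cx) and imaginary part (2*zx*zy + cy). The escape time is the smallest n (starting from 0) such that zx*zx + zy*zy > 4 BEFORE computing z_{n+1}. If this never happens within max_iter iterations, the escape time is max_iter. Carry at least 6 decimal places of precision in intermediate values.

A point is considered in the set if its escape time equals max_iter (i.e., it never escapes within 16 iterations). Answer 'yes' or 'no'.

z_0 = 0 + 0i, c = -0.4170 + 0.5870i
Iter 1: z = -0.4170 + 0.5870i, |z|^2 = 0.5185
Iter 2: z = -0.5877 + 0.0974i, |z|^2 = 0.3549
Iter 3: z = -0.0811 + 0.4725i, |z|^2 = 0.2298
Iter 4: z = -0.6336 + 0.5103i, |z|^2 = 0.6620
Iter 5: z = -0.2759 + -0.0598i, |z|^2 = 0.0797
Iter 6: z = -0.3444 + 0.6200i, |z|^2 = 0.5030
Iter 7: z = -0.6827 + 0.1599i, |z|^2 = 0.4917
Iter 8: z = 0.0236 + 0.3686i, |z|^2 = 0.1364
Iter 9: z = -0.5523 + 0.6044i, |z|^2 = 0.6703
Iter 10: z = -0.4772 + -0.0806i, |z|^2 = 0.2342
Iter 11: z = -0.1958 + 0.6639i, |z|^2 = 0.4791
Iter 12: z = -0.8195 + 0.3270i, |z|^2 = 0.7785
Iter 13: z = 0.1476 + 0.0510i, |z|^2 = 0.0244
Iter 14: z = -0.3978 + 0.6021i, |z|^2 = 0.5207
Iter 15: z = -0.6212 + 0.1080i, |z|^2 = 0.3976
Did not escape in 16 iterations → in set

Answer: yes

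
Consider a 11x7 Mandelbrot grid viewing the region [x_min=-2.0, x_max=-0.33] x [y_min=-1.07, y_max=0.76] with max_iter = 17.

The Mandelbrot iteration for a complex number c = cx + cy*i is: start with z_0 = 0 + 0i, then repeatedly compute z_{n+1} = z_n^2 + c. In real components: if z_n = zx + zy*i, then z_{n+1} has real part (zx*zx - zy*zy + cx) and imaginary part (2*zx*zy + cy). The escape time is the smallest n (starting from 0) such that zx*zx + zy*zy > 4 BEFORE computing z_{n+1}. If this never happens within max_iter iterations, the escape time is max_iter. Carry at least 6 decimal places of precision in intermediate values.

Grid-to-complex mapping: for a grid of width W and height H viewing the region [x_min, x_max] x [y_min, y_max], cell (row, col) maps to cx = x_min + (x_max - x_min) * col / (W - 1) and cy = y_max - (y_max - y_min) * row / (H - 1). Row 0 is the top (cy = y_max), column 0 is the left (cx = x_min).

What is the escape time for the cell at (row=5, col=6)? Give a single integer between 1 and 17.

Answer: 3

Derivation:
z_0 = 0 + 0i, c = -0.9980 + -0.7650i
Iter 1: z = -0.9980 + -0.7650i, |z|^2 = 1.5812
Iter 2: z = -0.5872 + 0.7619i, |z|^2 = 0.9254
Iter 3: z = -1.2337 + -1.6599i, |z|^2 = 4.2772
Escaped at iteration 3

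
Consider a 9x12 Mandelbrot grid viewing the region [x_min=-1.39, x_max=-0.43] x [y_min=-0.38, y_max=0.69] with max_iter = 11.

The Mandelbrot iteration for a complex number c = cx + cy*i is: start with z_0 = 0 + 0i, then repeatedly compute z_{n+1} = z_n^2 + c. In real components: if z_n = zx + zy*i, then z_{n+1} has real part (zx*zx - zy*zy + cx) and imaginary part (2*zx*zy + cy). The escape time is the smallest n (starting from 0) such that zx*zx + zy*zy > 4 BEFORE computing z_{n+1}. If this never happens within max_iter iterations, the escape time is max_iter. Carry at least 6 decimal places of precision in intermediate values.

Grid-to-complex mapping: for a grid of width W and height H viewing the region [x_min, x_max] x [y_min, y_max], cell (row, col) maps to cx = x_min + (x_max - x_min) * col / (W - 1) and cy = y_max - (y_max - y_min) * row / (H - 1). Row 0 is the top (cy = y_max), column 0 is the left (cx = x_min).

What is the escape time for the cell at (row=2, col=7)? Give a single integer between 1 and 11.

Answer: 11

Derivation:
z_0 = 0 + 0i, c = -0.5500 + 0.4955i
Iter 1: z = -0.5500 + 0.4955i, |z|^2 = 0.5480
Iter 2: z = -0.4930 + -0.0495i, |z|^2 = 0.2455
Iter 3: z = -0.3094 + 0.5443i, |z|^2 = 0.3920
Iter 4: z = -0.7505 + 0.1586i, |z|^2 = 0.5884
Iter 5: z = -0.0119 + 0.2574i, |z|^2 = 0.0664
Iter 6: z = -0.6161 + 0.4893i, |z|^2 = 0.6190
Iter 7: z = -0.4099 + -0.1075i, |z|^2 = 0.1796
Iter 8: z = -0.3936 + 0.5836i, |z|^2 = 0.4955
Iter 9: z = -0.7357 + 0.0361i, |z|^2 = 0.5425
Iter 10: z = -0.0101 + 0.4423i, |z|^2 = 0.1958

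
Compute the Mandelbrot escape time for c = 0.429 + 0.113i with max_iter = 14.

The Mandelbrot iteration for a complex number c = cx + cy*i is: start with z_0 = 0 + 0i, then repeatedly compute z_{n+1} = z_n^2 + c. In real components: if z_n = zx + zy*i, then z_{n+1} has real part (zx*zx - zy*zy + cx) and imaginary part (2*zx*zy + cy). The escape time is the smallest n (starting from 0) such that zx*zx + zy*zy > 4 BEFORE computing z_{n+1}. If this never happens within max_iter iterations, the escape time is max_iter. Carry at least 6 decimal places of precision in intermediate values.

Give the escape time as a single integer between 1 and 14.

Answer: 7

Derivation:
z_0 = 0 + 0i, c = 0.4290 + 0.1130i
Iter 1: z = 0.4290 + 0.1130i, |z|^2 = 0.1968
Iter 2: z = 0.6003 + 0.2100i, |z|^2 = 0.4044
Iter 3: z = 0.7452 + 0.3651i, |z|^2 = 0.6887
Iter 4: z = 0.8511 + 0.6571i, |z|^2 = 1.1562
Iter 5: z = 0.7216 + 1.2316i, |z|^2 = 2.0375
Iter 6: z = -0.5671 + 1.8904i, |z|^2 = 3.8953
Iter 7: z = -2.8232 + -2.0310i, |z|^2 = 12.0951
Escaped at iteration 7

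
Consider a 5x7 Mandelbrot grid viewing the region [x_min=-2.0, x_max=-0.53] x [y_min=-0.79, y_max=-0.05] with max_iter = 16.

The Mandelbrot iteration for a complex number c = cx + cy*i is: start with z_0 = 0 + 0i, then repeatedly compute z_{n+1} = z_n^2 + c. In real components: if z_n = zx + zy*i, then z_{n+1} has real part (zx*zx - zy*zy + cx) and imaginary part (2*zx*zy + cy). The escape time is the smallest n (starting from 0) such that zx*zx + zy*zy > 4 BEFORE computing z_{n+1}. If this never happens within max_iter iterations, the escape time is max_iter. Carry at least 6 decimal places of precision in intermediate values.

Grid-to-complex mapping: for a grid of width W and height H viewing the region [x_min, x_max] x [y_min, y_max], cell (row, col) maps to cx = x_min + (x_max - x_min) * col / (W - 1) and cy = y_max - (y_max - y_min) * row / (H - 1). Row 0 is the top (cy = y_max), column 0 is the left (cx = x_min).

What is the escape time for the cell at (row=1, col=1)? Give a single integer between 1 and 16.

z_0 = 0 + 0i, c = -1.6325 + -0.1733i
Iter 1: z = -1.6325 + -0.1733i, |z|^2 = 2.6951
Iter 2: z = 1.0025 + 0.3926i, |z|^2 = 1.1592
Iter 3: z = -0.7816 + 0.6138i, |z|^2 = 0.9877
Iter 4: z = -1.3984 + -1.1329i, |z|^2 = 3.2389
Iter 5: z = -0.9604 + 2.9951i, |z|^2 = 9.8932
Escaped at iteration 5

Answer: 5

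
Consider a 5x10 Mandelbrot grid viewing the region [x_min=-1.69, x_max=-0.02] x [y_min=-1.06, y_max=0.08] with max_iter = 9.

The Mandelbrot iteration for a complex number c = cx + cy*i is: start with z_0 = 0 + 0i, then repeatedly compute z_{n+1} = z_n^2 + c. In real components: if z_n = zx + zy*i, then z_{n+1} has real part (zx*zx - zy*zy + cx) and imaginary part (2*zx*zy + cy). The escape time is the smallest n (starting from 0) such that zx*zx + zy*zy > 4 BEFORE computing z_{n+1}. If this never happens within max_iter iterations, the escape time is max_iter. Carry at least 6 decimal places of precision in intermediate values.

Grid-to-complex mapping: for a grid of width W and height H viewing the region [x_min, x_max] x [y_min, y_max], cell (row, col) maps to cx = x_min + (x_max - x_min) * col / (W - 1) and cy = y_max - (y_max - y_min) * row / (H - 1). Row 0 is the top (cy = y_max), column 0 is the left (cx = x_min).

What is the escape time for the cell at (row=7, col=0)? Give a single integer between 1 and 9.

Answer: 3

Derivation:
z_0 = 0 + 0i, c = -1.6900 + -0.8067i
Iter 1: z = -1.6900 + -0.8067i, |z|^2 = 3.5068
Iter 2: z = 0.5154 + 1.9199i, |z|^2 = 3.9515
Iter 3: z = -5.1103 + 1.1723i, |z|^2 = 27.4890
Escaped at iteration 3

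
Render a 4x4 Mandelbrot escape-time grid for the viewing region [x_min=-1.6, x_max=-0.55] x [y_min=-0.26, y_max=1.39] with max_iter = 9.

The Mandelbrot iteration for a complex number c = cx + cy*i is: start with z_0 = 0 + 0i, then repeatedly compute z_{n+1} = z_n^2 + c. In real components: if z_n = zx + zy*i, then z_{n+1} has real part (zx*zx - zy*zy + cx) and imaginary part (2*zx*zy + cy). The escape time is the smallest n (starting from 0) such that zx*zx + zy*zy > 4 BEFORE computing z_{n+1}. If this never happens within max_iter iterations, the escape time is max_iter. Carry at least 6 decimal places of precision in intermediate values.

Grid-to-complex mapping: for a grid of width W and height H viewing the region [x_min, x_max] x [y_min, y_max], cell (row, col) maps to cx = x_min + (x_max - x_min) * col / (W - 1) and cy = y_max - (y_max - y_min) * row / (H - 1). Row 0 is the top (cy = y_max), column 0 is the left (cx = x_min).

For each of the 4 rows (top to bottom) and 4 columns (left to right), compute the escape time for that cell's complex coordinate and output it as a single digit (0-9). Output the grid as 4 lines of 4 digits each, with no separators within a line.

Answer: 1222
3334
4999
4999

Derivation:
(row=0, col=0): c = -1.6000 + 1.3900i → escape time 1
(row=0, col=1): c = -1.2500 + 1.3900i → escape time 2
(row=0, col=2): c = -0.9000 + 1.3900i → escape time 2
(row=0, col=3): c = -0.5500 + 1.3900i → escape time 2
(row=1, col=0): c = -1.6000 + 0.8400i → escape time 3
(row=1, col=1): c = -1.2500 + 0.8400i → escape time 3
(row=1, col=2): c = -0.9000 + 0.8400i → escape time 3
(row=1, col=3): c = -0.5500 + 0.8400i → escape time 4
(row=2, col=0): c = -1.6000 + 0.2900i → escape time 4
(row=2, col=1): c = -1.2500 + 0.2900i → escape time 9
(row=2, col=2): c = -0.9000 + 0.2900i → escape time 9
(row=2, col=3): c = -0.5500 + 0.2900i → escape time 9
(row=3, col=0): c = -1.6000 + -0.2600i → escape time 4
(row=3, col=1): c = -1.2500 + -0.2600i → escape time 9
(row=3, col=2): c = -0.9000 + -0.2600i → escape time 9
(row=3, col=3): c = -0.5500 + -0.2600i → escape time 9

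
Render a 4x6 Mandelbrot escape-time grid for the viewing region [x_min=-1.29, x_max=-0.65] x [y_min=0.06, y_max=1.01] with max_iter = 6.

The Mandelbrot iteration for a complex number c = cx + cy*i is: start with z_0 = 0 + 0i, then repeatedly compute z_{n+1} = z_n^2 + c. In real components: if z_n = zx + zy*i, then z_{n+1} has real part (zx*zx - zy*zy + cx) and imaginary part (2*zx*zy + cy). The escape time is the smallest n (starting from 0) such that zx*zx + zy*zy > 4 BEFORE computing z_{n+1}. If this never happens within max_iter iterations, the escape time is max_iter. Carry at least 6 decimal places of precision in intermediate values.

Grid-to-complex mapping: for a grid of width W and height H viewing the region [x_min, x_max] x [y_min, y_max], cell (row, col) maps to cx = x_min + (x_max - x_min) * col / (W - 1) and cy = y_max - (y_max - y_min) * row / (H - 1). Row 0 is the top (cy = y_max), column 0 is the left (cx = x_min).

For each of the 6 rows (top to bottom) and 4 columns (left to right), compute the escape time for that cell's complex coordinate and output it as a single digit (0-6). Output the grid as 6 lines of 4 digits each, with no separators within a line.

Answer: 3334
3344
3456
6566
6666
6666

Derivation:
(row=0, col=0): c = -1.2900 + 1.0100i → escape time 3
(row=0, col=1): c = -1.0767 + 1.0100i → escape time 3
(row=0, col=2): c = -0.8633 + 1.0100i → escape time 3
(row=0, col=3): c = -0.6500 + 1.0100i → escape time 4
(row=1, col=0): c = -1.2900 + 0.8200i → escape time 3
(row=1, col=1): c = -1.0767 + 0.8200i → escape time 3
(row=1, col=2): c = -0.8633 + 0.8200i → escape time 4
(row=1, col=3): c = -0.6500 + 0.8200i → escape time 4
(row=2, col=0): c = -1.2900 + 0.6300i → escape time 3
(row=2, col=1): c = -1.0767 + 0.6300i → escape time 4
(row=2, col=2): c = -0.8633 + 0.6300i → escape time 5
(row=2, col=3): c = -0.6500 + 0.6300i → escape time 6
(row=3, col=0): c = -1.2900 + 0.4400i → escape time 6
(row=3, col=1): c = -1.0767 + 0.4400i → escape time 5
(row=3, col=2): c = -0.8633 + 0.4400i → escape time 6
(row=3, col=3): c = -0.6500 + 0.4400i → escape time 6
(row=4, col=0): c = -1.2900 + 0.2500i → escape time 6
(row=4, col=1): c = -1.0767 + 0.2500i → escape time 6
(row=4, col=2): c = -0.8633 + 0.2500i → escape time 6
(row=4, col=3): c = -0.6500 + 0.2500i → escape time 6
(row=5, col=0): c = -1.2900 + 0.0600i → escape time 6
(row=5, col=1): c = -1.0767 + 0.0600i → escape time 6
(row=5, col=2): c = -0.8633 + 0.0600i → escape time 6
(row=5, col=3): c = -0.6500 + 0.0600i → escape time 6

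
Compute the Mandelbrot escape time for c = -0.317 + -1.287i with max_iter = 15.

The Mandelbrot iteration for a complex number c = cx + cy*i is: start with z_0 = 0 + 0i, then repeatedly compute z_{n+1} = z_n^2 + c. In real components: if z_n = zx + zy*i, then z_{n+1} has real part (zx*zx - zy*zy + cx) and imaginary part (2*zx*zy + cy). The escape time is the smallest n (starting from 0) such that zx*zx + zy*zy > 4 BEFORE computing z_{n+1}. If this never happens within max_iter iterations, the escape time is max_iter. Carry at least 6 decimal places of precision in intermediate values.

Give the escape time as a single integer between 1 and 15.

z_0 = 0 + 0i, c = -0.3170 + -1.2870i
Iter 1: z = -0.3170 + -1.2870i, |z|^2 = 1.7569
Iter 2: z = -1.8729 + -0.4710i, |z|^2 = 3.7296
Iter 3: z = 2.9688 + 0.4774i, |z|^2 = 9.0417
Escaped at iteration 3

Answer: 3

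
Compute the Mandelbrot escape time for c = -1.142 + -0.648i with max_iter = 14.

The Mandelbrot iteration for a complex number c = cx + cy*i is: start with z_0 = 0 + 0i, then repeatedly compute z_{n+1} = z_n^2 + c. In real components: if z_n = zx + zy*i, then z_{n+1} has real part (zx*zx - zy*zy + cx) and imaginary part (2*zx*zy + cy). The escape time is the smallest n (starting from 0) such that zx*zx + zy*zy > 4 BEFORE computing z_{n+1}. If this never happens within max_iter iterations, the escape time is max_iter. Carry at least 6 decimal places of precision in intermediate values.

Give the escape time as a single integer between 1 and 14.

z_0 = 0 + 0i, c = -1.1420 + -0.6480i
Iter 1: z = -1.1420 + -0.6480i, |z|^2 = 1.7241
Iter 2: z = -0.2577 + 0.8320i, |z|^2 = 0.7587
Iter 3: z = -1.7678 + -1.0769i, |z|^2 = 4.2850
Escaped at iteration 3

Answer: 3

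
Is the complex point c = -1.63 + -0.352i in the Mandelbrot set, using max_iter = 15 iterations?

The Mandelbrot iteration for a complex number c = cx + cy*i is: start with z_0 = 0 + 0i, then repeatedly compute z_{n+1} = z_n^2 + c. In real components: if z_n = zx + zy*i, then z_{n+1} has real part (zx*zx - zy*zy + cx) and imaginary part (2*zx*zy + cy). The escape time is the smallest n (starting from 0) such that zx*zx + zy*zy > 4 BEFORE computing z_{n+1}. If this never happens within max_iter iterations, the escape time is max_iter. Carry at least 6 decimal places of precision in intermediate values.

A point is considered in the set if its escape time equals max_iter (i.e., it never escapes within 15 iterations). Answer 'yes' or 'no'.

z_0 = 0 + 0i, c = -1.6300 + -0.3520i
Iter 1: z = -1.6300 + -0.3520i, |z|^2 = 2.7808
Iter 2: z = 0.9030 + 0.7955i, |z|^2 = 1.4483
Iter 3: z = -1.4475 + 1.0847i, |z|^2 = 3.2717
Iter 4: z = -0.7115 + -3.4921i, |z|^2 = 12.7010
Escaped at iteration 4

Answer: no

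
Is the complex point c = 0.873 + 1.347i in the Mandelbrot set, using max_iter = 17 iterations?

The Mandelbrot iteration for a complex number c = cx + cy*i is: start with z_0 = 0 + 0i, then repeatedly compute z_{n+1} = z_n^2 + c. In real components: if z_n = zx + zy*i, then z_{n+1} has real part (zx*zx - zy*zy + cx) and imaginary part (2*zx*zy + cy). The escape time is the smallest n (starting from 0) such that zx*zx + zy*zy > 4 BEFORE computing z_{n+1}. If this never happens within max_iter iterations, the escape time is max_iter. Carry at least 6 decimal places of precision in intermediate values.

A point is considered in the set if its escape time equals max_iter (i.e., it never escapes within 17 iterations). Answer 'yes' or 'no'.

Answer: no

Derivation:
z_0 = 0 + 0i, c = 0.8730 + 1.3470i
Iter 1: z = 0.8730 + 1.3470i, |z|^2 = 2.5765
Iter 2: z = -0.1793 + 3.6989i, |z|^2 = 13.7137
Escaped at iteration 2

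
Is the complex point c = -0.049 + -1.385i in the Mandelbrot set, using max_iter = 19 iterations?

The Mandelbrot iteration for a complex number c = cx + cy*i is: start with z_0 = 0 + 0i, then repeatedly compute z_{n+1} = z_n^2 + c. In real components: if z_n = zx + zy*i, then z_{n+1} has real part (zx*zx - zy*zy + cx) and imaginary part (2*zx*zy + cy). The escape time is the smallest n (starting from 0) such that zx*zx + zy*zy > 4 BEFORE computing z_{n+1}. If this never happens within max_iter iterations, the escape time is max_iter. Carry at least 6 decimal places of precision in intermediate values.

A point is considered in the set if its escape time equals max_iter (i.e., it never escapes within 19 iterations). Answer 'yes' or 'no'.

z_0 = 0 + 0i, c = -0.0490 + -1.3850i
Iter 1: z = -0.0490 + -1.3850i, |z|^2 = 1.9206
Iter 2: z = -1.9648 + -1.2493i, |z|^2 = 5.4212
Escaped at iteration 2

Answer: no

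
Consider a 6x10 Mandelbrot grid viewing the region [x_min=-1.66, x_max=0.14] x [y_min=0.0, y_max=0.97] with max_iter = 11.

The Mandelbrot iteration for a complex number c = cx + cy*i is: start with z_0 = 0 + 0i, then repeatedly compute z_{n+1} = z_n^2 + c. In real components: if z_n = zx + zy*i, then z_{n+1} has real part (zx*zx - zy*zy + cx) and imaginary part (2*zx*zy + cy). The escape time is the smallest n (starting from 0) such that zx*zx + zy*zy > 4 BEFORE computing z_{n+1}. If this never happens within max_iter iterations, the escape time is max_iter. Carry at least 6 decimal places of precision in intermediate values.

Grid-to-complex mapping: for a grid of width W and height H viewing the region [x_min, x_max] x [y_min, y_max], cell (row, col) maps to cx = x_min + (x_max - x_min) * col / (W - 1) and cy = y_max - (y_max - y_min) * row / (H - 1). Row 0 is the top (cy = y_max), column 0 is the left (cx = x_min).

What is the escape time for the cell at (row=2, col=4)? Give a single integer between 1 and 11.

z_0 = 0 + 0i, c = -0.2200 + 0.7544i
Iter 1: z = -0.2200 + 0.7544i, |z|^2 = 0.6176
Iter 2: z = -0.7408 + 0.4225i, |z|^2 = 0.7273
Iter 3: z = 0.1503 + 0.1285i, |z|^2 = 0.0391
Iter 4: z = -0.2139 + 0.7931i, |z|^2 = 0.6747
Iter 5: z = -0.8032 + 0.4151i, |z|^2 = 0.8174
Iter 6: z = 0.2528 + 0.0876i, |z|^2 = 0.0716
Iter 7: z = -0.1638 + 0.7987i, |z|^2 = 0.6648
Iter 8: z = -0.8312 + 0.4928i, |z|^2 = 0.9337
Iter 9: z = 0.2279 + -0.0648i, |z|^2 = 0.0562
Iter 10: z = -0.1722 + 0.7249i, |z|^2 = 0.5552

Answer: 11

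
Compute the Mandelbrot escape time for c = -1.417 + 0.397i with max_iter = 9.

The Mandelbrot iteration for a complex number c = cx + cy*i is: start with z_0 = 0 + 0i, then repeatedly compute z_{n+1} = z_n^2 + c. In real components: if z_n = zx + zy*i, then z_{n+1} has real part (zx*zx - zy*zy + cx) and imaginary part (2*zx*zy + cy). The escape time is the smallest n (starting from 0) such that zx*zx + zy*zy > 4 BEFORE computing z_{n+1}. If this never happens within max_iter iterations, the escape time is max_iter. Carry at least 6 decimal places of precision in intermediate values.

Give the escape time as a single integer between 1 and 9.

z_0 = 0 + 0i, c = -1.4170 + 0.3970i
Iter 1: z = -1.4170 + 0.3970i, |z|^2 = 2.1655
Iter 2: z = 0.4333 + -0.7281i, |z|^2 = 0.7179
Iter 3: z = -1.7594 + -0.2339i, |z|^2 = 3.1502
Iter 4: z = 1.6237 + 1.2202i, |z|^2 = 4.1254
Escaped at iteration 4

Answer: 4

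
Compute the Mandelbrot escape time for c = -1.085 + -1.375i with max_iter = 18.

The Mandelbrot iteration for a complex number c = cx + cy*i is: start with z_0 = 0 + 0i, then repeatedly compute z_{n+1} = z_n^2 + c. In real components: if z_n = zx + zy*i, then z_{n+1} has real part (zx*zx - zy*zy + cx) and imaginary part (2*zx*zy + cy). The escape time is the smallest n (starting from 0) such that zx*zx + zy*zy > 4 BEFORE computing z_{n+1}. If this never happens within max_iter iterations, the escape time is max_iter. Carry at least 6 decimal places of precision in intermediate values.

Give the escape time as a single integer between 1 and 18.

Answer: 2

Derivation:
z_0 = 0 + 0i, c = -1.0850 + -1.3750i
Iter 1: z = -1.0850 + -1.3750i, |z|^2 = 3.0678
Iter 2: z = -1.7984 + 1.6087i, |z|^2 = 5.8223
Escaped at iteration 2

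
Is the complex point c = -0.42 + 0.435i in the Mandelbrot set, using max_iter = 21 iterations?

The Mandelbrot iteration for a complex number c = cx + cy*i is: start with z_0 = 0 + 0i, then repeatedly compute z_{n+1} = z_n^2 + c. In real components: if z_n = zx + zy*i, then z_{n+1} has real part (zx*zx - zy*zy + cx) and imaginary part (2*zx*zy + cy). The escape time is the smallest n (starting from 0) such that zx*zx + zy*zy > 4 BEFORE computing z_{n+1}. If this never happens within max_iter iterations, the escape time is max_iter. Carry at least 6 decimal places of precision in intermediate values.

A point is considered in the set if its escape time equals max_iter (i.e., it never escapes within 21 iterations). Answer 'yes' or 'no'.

Answer: yes

Derivation:
z_0 = 0 + 0i, c = -0.4200 + 0.4350i
Iter 1: z = -0.4200 + 0.4350i, |z|^2 = 0.3656
Iter 2: z = -0.4328 + 0.0696i, |z|^2 = 0.1922
Iter 3: z = -0.2375 + 0.3748i, |z|^2 = 0.1968
Iter 4: z = -0.5040 + 0.2570i, |z|^2 = 0.3201
Iter 5: z = -0.2320 + 0.1759i, |z|^2 = 0.0848
Iter 6: z = -0.3971 + 0.3534i, |z|^2 = 0.2826
Iter 7: z = -0.3872 + 0.1543i, |z|^2 = 0.1737
Iter 8: z = -0.2939 + 0.3155i, |z|^2 = 0.1859
Iter 9: z = -0.4331 + 0.2495i, |z|^2 = 0.2499
Iter 10: z = -0.2947 + 0.2188i, |z|^2 = 0.1347
Iter 11: z = -0.3811 + 0.3060i, |z|^2 = 0.2389
Iter 12: z = -0.3684 + 0.2018i, |z|^2 = 0.1765
Iter 13: z = -0.3250 + 0.2863i, |z|^2 = 0.1876
Iter 14: z = -0.3964 + 0.2489i, |z|^2 = 0.2191
Iter 15: z = -0.3248 + 0.2377i, |z|^2 = 0.1620
Iter 16: z = -0.3710 + 0.2806i, |z|^2 = 0.2164
Iter 17: z = -0.3611 + 0.2268i, |z|^2 = 0.1819
Iter 18: z = -0.3410 + 0.2712i, |z|^2 = 0.1899
Iter 19: z = -0.3772 + 0.2500i, |z|^2 = 0.2048
Iter 20: z = -0.3402 + 0.2464i, |z|^2 = 0.1764
Did not escape in 21 iterations → in set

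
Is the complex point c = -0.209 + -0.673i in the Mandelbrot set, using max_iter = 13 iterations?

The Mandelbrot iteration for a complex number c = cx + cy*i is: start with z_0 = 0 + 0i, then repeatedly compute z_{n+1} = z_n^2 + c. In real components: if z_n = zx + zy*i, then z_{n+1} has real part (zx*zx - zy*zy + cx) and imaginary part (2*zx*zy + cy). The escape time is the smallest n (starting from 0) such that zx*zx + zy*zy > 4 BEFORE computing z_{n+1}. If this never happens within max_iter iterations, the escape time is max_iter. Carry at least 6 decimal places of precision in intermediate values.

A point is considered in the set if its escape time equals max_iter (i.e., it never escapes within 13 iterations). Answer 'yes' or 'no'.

z_0 = 0 + 0i, c = -0.2090 + -0.6730i
Iter 1: z = -0.2090 + -0.6730i, |z|^2 = 0.4966
Iter 2: z = -0.6182 + -0.3917i, |z|^2 = 0.5356
Iter 3: z = 0.0198 + -0.1887i, |z|^2 = 0.0360
Iter 4: z = -0.2442 + -0.6805i, |z|^2 = 0.5227
Iter 5: z = -0.6124 + -0.3406i, |z|^2 = 0.4911
Iter 6: z = 0.0500 + -0.2558i, |z|^2 = 0.0679
Iter 7: z = -0.2719 + -0.6986i, |z|^2 = 0.5620
Iter 8: z = -0.6231 + -0.2931i, |z|^2 = 0.4741
Iter 9: z = 0.0933 + -0.3078i, |z|^2 = 0.1034
Iter 10: z = -0.2950 + -0.7304i, |z|^2 = 0.6206
Iter 11: z = -0.6555 + -0.2420i, |z|^2 = 0.4883
Iter 12: z = 0.1621 + -0.3557i, |z|^2 = 0.1528
Did not escape in 13 iterations → in set

Answer: yes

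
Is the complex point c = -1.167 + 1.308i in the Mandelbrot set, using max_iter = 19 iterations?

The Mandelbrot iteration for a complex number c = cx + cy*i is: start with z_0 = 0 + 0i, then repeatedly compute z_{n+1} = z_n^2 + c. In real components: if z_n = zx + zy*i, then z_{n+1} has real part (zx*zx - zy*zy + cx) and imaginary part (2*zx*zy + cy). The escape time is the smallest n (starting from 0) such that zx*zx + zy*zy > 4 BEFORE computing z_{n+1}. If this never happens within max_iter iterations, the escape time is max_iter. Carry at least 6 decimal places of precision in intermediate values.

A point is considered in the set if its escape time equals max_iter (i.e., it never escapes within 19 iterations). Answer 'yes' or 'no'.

z_0 = 0 + 0i, c = -1.1670 + 1.3080i
Iter 1: z = -1.1670 + 1.3080i, |z|^2 = 3.0728
Iter 2: z = -1.5160 + -1.7449i, |z|^2 = 5.3428
Escaped at iteration 2

Answer: no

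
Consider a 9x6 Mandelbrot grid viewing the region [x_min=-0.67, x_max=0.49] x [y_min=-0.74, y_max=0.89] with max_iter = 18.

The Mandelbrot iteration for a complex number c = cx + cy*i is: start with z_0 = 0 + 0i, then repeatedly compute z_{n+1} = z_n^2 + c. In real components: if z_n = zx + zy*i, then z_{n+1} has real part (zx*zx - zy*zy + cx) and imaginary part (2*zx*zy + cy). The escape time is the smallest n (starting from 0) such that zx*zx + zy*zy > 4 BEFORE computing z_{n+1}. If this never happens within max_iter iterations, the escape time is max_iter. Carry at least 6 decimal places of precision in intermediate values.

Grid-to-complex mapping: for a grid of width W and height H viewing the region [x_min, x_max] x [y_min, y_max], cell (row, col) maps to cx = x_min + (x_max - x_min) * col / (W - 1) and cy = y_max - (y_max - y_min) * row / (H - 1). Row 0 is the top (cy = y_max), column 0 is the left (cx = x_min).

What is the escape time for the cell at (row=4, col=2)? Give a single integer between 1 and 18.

Answer: 18

Derivation:
z_0 = 0 + 0i, c = -0.3800 + -0.4140i
Iter 1: z = -0.3800 + -0.4140i, |z|^2 = 0.3158
Iter 2: z = -0.4070 + -0.0994i, |z|^2 = 0.1755
Iter 3: z = -0.2242 + -0.3331i, |z|^2 = 0.1612
Iter 4: z = -0.4407 + -0.2646i, |z|^2 = 0.2642
Iter 5: z = -0.2558 + -0.1808i, |z|^2 = 0.0981
Iter 6: z = -0.3472 + -0.3215i, |z|^2 = 0.2239
Iter 7: z = -0.3628 + -0.1907i, |z|^2 = 0.1680
Iter 8: z = -0.2848 + -0.2756i, |z|^2 = 0.1571
Iter 9: z = -0.3749 + -0.2570i, |z|^2 = 0.2066
Iter 10: z = -0.3055 + -0.2213i, |z|^2 = 0.1423
Iter 11: z = -0.3356 + -0.2788i, |z|^2 = 0.1904
Iter 12: z = -0.3451 + -0.2269i, |z|^2 = 0.1705
Iter 13: z = -0.3124 + -0.2574i, |z|^2 = 0.1639
Iter 14: z = -0.3487 + -0.2532i, |z|^2 = 0.1857
Iter 15: z = -0.3225 + -0.2375i, |z|^2 = 0.1604
Iter 16: z = -0.3324 + -0.2608i, |z|^2 = 0.1785
Iter 17: z = -0.3376 + -0.2406i, |z|^2 = 0.1718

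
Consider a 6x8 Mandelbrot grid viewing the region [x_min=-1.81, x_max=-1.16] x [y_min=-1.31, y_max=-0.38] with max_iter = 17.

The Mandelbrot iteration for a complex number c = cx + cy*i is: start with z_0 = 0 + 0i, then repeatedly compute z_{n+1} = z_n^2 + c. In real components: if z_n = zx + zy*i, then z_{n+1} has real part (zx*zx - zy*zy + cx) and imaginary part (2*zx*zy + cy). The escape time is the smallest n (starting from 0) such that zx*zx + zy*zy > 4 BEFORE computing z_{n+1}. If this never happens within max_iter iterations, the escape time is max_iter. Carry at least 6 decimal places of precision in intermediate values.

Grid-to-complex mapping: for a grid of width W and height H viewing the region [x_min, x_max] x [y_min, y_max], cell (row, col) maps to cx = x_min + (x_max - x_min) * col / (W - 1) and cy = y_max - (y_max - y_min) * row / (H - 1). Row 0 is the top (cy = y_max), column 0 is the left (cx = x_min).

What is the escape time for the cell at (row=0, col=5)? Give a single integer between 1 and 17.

z_0 = 0 + 0i, c = -1.1600 + -0.3800i
Iter 1: z = -1.1600 + -0.3800i, |z|^2 = 1.4900
Iter 2: z = 0.0412 + 0.5016i, |z|^2 = 0.2533
Iter 3: z = -1.4099 + -0.3387i, |z|^2 = 2.1025
Iter 4: z = 0.7131 + 0.5750i, |z|^2 = 0.8392
Iter 5: z = -0.9820 + 0.4401i, |z|^2 = 1.1581
Iter 6: z = -0.3893 + -1.2443i, |z|^2 = 1.6999
Iter 7: z = -2.5569 + 0.5888i, |z|^2 = 6.8842
Escaped at iteration 7

Answer: 7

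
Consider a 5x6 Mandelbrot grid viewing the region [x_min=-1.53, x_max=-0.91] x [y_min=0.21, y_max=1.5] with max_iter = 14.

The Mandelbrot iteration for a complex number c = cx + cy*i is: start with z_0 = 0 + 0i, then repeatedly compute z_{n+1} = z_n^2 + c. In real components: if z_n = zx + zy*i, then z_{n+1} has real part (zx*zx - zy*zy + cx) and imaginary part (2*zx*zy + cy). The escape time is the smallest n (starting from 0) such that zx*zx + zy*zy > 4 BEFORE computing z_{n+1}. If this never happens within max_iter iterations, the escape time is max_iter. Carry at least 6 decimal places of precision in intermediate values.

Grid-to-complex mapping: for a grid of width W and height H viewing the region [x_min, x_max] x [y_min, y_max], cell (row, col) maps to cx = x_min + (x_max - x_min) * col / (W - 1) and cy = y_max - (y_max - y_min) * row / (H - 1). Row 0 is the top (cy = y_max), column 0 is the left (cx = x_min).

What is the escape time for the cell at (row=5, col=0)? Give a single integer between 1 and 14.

Answer: 5

Derivation:
z_0 = 0 + 0i, c = -1.5300 + 0.2100i
Iter 1: z = -1.5300 + 0.2100i, |z|^2 = 2.3850
Iter 2: z = 0.7668 + -0.4326i, |z|^2 = 0.7751
Iter 3: z = -1.1292 + -0.4534i, |z|^2 = 1.4806
Iter 4: z = -0.4606 + 1.2340i, |z|^2 = 1.7349
Iter 5: z = -2.8406 + -0.9268i, |z|^2 = 8.9280
Escaped at iteration 5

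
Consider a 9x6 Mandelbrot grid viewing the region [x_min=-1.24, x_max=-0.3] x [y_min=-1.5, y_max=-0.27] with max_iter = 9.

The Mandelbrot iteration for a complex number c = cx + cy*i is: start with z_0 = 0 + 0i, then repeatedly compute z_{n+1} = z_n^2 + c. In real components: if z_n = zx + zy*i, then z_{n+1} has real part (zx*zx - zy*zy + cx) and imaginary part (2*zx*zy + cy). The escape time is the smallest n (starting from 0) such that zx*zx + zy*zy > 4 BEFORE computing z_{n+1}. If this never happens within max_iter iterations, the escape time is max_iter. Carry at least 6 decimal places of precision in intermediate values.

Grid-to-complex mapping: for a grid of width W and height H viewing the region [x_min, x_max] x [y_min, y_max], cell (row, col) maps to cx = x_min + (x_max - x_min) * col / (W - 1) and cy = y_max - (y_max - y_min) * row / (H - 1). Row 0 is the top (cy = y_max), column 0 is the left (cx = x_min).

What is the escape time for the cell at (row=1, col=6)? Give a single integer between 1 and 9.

z_0 = 0 + 0i, c = -0.5350 + -0.5160i
Iter 1: z = -0.5350 + -0.5160i, |z|^2 = 0.5525
Iter 2: z = -0.5150 + 0.0361i, |z|^2 = 0.2666
Iter 3: z = -0.2710 + -0.5532i, |z|^2 = 0.3795
Iter 4: z = -0.7676 + -0.2161i, |z|^2 = 0.6359
Iter 5: z = 0.0075 + -0.1842i, |z|^2 = 0.0340
Iter 6: z = -0.5689 + -0.5187i, |z|^2 = 0.5927
Iter 7: z = -0.4805 + 0.0742i, |z|^2 = 0.2364
Iter 8: z = -0.3097 + -0.5873i, |z|^2 = 0.4408

Answer: 9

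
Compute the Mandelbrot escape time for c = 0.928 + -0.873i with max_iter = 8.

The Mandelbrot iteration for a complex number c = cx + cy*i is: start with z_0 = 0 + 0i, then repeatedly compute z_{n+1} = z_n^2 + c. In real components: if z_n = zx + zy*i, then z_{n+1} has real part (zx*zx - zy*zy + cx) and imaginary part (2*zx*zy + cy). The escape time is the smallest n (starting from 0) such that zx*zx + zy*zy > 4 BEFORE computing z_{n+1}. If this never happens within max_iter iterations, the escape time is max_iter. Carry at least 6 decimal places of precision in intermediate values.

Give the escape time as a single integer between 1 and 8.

z_0 = 0 + 0i, c = 0.9280 + -0.8730i
Iter 1: z = 0.9280 + -0.8730i, |z|^2 = 1.6233
Iter 2: z = 1.0271 + -2.4933i, |z|^2 = 7.2713
Escaped at iteration 2

Answer: 2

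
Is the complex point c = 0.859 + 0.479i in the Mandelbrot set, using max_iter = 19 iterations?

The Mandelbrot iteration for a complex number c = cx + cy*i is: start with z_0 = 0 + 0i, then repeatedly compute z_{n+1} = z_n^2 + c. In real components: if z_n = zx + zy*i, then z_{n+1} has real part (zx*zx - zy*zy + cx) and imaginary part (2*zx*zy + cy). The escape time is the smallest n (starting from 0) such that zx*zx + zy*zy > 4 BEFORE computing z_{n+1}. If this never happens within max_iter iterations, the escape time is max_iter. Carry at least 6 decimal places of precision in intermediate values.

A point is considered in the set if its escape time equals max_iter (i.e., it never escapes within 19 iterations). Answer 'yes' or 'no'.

z_0 = 0 + 0i, c = 0.8590 + 0.4790i
Iter 1: z = 0.8590 + 0.4790i, |z|^2 = 0.9673
Iter 2: z = 1.3674 + 1.3019i, |z|^2 = 3.5649
Iter 3: z = 1.0339 + 4.0396i, |z|^2 = 17.3873
Escaped at iteration 3

Answer: no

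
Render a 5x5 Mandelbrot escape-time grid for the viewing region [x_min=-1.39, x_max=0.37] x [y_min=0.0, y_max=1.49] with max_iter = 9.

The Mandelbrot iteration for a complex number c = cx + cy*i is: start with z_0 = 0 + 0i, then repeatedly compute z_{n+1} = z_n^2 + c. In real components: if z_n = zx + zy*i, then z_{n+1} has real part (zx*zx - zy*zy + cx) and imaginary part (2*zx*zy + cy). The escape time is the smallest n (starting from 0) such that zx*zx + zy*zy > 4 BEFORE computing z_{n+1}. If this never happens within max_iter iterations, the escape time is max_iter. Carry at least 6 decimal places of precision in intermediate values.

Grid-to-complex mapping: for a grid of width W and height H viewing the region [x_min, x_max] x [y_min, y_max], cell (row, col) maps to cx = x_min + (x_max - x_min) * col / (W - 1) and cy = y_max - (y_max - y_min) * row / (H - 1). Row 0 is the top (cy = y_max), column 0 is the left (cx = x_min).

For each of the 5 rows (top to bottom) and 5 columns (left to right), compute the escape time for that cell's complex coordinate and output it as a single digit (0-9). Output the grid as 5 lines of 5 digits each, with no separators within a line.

Answer: 12222
23352
34695
57999
99997

Derivation:
(row=0, col=0): c = -1.3900 + 1.4900i → escape time 1
(row=0, col=1): c = -0.9500 + 1.4900i → escape time 2
(row=0, col=2): c = -0.5100 + 1.4900i → escape time 2
(row=0, col=3): c = -0.0700 + 1.4900i → escape time 2
(row=0, col=4): c = 0.3700 + 1.4900i → escape time 2
(row=1, col=0): c = -1.3900 + 1.1175i → escape time 2
(row=1, col=1): c = -0.9500 + 1.1175i → escape time 3
(row=1, col=2): c = -0.5100 + 1.1175i → escape time 3
(row=1, col=3): c = -0.0700 + 1.1175i → escape time 5
(row=1, col=4): c = 0.3700 + 1.1175i → escape time 2
(row=2, col=0): c = -1.3900 + 0.7450i → escape time 3
(row=2, col=1): c = -0.9500 + 0.7450i → escape time 4
(row=2, col=2): c = -0.5100 + 0.7450i → escape time 6
(row=2, col=3): c = -0.0700 + 0.7450i → escape time 9
(row=2, col=4): c = 0.3700 + 0.7450i → escape time 5
(row=3, col=0): c = -1.3900 + 0.3725i → escape time 5
(row=3, col=1): c = -0.9500 + 0.3725i → escape time 7
(row=3, col=2): c = -0.5100 + 0.3725i → escape time 9
(row=3, col=3): c = -0.0700 + 0.3725i → escape time 9
(row=3, col=4): c = 0.3700 + 0.3725i → escape time 9
(row=4, col=0): c = -1.3900 + 0.0000i → escape time 9
(row=4, col=1): c = -0.9500 + 0.0000i → escape time 9
(row=4, col=2): c = -0.5100 + 0.0000i → escape time 9
(row=4, col=3): c = -0.0700 + 0.0000i → escape time 9
(row=4, col=4): c = 0.3700 + 0.0000i → escape time 7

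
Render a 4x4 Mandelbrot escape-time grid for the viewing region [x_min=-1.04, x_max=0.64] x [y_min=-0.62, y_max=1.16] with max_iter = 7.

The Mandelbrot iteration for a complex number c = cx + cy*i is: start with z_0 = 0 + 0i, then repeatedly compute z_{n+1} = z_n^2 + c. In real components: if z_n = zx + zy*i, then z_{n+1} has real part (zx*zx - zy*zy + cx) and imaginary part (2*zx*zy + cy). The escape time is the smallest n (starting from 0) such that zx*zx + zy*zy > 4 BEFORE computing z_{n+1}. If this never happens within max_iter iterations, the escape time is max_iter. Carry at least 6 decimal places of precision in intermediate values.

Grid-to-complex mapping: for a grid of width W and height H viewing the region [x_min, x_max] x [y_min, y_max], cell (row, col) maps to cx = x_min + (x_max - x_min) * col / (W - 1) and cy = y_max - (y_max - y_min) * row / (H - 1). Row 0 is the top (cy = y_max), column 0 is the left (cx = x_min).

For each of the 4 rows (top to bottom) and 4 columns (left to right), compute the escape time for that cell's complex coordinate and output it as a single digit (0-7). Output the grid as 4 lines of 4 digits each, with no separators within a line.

Answer: 3332
5773
7774
4773

Derivation:
(row=0, col=0): c = -1.0400 + 1.1600i → escape time 3
(row=0, col=1): c = -0.4800 + 1.1600i → escape time 3
(row=0, col=2): c = 0.0800 + 1.1600i → escape time 3
(row=0, col=3): c = 0.6400 + 1.1600i → escape time 2
(row=1, col=0): c = -1.0400 + 0.5667i → escape time 5
(row=1, col=1): c = -0.4800 + 0.5667i → escape time 7
(row=1, col=2): c = 0.0800 + 0.5667i → escape time 7
(row=1, col=3): c = 0.6400 + 0.5667i → escape time 3
(row=2, col=0): c = -1.0400 + -0.0267i → escape time 7
(row=2, col=1): c = -0.4800 + -0.0267i → escape time 7
(row=2, col=2): c = 0.0800 + -0.0267i → escape time 7
(row=2, col=3): c = 0.6400 + -0.0267i → escape time 4
(row=3, col=0): c = -1.0400 + -0.6200i → escape time 4
(row=3, col=1): c = -0.4800 + -0.6200i → escape time 7
(row=3, col=2): c = 0.0800 + -0.6200i → escape time 7
(row=3, col=3): c = 0.6400 + -0.6200i → escape time 3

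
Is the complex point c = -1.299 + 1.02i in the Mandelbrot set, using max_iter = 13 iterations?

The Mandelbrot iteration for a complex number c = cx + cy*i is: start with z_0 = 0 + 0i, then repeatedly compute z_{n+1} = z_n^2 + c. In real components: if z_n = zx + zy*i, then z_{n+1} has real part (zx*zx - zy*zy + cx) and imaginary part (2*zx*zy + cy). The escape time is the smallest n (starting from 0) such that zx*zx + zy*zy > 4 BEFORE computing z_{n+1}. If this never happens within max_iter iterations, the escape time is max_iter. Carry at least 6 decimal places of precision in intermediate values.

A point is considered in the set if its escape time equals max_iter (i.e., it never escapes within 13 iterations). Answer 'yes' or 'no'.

z_0 = 0 + 0i, c = -1.2990 + 1.0200i
Iter 1: z = -1.2990 + 1.0200i, |z|^2 = 2.7278
Iter 2: z = -0.6520 + -1.6300i, |z|^2 = 3.0819
Iter 3: z = -3.5307 + 3.1455i, |z|^2 = 22.3596
Escaped at iteration 3

Answer: no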